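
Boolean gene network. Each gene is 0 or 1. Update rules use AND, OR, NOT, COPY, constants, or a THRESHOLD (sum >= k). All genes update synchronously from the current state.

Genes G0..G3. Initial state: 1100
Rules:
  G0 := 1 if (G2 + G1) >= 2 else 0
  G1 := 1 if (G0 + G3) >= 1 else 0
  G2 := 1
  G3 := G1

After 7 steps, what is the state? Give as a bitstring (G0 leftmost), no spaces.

Step 1: G0=(0+1>=2)=0 G1=(1+0>=1)=1 G2=1(const) G3=G1=1 -> 0111
Step 2: G0=(1+1>=2)=1 G1=(0+1>=1)=1 G2=1(const) G3=G1=1 -> 1111
Step 3: G0=(1+1>=2)=1 G1=(1+1>=1)=1 G2=1(const) G3=G1=1 -> 1111
Step 4: G0=(1+1>=2)=1 G1=(1+1>=1)=1 G2=1(const) G3=G1=1 -> 1111
Step 5: G0=(1+1>=2)=1 G1=(1+1>=1)=1 G2=1(const) G3=G1=1 -> 1111
Step 6: G0=(1+1>=2)=1 G1=(1+1>=1)=1 G2=1(const) G3=G1=1 -> 1111
Step 7: G0=(1+1>=2)=1 G1=(1+1>=1)=1 G2=1(const) G3=G1=1 -> 1111

1111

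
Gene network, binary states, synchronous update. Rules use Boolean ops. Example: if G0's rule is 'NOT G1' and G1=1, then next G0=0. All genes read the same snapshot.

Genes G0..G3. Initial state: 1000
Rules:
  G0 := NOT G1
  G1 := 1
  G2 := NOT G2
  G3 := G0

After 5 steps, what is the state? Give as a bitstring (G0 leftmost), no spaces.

Step 1: G0=NOT G1=NOT 0=1 G1=1(const) G2=NOT G2=NOT 0=1 G3=G0=1 -> 1111
Step 2: G0=NOT G1=NOT 1=0 G1=1(const) G2=NOT G2=NOT 1=0 G3=G0=1 -> 0101
Step 3: G0=NOT G1=NOT 1=0 G1=1(const) G2=NOT G2=NOT 0=1 G3=G0=0 -> 0110
Step 4: G0=NOT G1=NOT 1=0 G1=1(const) G2=NOT G2=NOT 1=0 G3=G0=0 -> 0100
Step 5: G0=NOT G1=NOT 1=0 G1=1(const) G2=NOT G2=NOT 0=1 G3=G0=0 -> 0110

0110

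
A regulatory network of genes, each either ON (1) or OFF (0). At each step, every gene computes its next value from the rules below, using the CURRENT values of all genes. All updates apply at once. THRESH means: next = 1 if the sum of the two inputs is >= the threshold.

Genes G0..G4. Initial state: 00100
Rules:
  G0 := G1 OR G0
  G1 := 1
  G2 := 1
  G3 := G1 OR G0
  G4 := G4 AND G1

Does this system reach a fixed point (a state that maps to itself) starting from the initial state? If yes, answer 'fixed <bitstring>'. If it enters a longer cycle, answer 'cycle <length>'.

Step 0: 00100
Step 1: G0=G1|G0=0|0=0 G1=1(const) G2=1(const) G3=G1|G0=0|0=0 G4=G4&G1=0&0=0 -> 01100
Step 2: G0=G1|G0=1|0=1 G1=1(const) G2=1(const) G3=G1|G0=1|0=1 G4=G4&G1=0&1=0 -> 11110
Step 3: G0=G1|G0=1|1=1 G1=1(const) G2=1(const) G3=G1|G0=1|1=1 G4=G4&G1=0&1=0 -> 11110
Fixed point reached at step 2: 11110

Answer: fixed 11110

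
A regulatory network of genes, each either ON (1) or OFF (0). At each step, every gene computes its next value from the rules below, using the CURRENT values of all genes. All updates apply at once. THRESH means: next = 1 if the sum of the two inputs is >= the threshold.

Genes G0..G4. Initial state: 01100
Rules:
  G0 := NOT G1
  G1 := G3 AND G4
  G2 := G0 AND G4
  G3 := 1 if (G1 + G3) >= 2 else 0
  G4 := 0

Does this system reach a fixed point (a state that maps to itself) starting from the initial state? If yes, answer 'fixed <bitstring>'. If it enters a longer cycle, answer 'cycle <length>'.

Step 0: 01100
Step 1: G0=NOT G1=NOT 1=0 G1=G3&G4=0&0=0 G2=G0&G4=0&0=0 G3=(1+0>=2)=0 G4=0(const) -> 00000
Step 2: G0=NOT G1=NOT 0=1 G1=G3&G4=0&0=0 G2=G0&G4=0&0=0 G3=(0+0>=2)=0 G4=0(const) -> 10000
Step 3: G0=NOT G1=NOT 0=1 G1=G3&G4=0&0=0 G2=G0&G4=1&0=0 G3=(0+0>=2)=0 G4=0(const) -> 10000
Fixed point reached at step 2: 10000

Answer: fixed 10000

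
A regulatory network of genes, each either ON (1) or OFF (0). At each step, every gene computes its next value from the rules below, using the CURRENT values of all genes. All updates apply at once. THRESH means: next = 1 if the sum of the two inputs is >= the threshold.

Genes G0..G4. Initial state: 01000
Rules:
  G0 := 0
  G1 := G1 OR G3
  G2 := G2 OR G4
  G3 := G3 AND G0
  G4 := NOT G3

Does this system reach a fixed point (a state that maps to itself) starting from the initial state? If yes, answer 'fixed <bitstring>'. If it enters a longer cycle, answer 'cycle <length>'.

Answer: fixed 01101

Derivation:
Step 0: 01000
Step 1: G0=0(const) G1=G1|G3=1|0=1 G2=G2|G4=0|0=0 G3=G3&G0=0&0=0 G4=NOT G3=NOT 0=1 -> 01001
Step 2: G0=0(const) G1=G1|G3=1|0=1 G2=G2|G4=0|1=1 G3=G3&G0=0&0=0 G4=NOT G3=NOT 0=1 -> 01101
Step 3: G0=0(const) G1=G1|G3=1|0=1 G2=G2|G4=1|1=1 G3=G3&G0=0&0=0 G4=NOT G3=NOT 0=1 -> 01101
Fixed point reached at step 2: 01101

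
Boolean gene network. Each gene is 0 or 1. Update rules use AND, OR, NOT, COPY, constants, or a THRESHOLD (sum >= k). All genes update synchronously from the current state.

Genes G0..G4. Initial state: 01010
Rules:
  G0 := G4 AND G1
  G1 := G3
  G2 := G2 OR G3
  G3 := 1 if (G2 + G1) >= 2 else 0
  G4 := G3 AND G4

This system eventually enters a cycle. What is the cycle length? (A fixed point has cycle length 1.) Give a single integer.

Answer: 2

Derivation:
Step 0: 01010
Step 1: G0=G4&G1=0&1=0 G1=G3=1 G2=G2|G3=0|1=1 G3=(0+1>=2)=0 G4=G3&G4=1&0=0 -> 01100
Step 2: G0=G4&G1=0&1=0 G1=G3=0 G2=G2|G3=1|0=1 G3=(1+1>=2)=1 G4=G3&G4=0&0=0 -> 00110
Step 3: G0=G4&G1=0&0=0 G1=G3=1 G2=G2|G3=1|1=1 G3=(1+0>=2)=0 G4=G3&G4=1&0=0 -> 01100
State from step 3 equals state from step 1 -> cycle length 2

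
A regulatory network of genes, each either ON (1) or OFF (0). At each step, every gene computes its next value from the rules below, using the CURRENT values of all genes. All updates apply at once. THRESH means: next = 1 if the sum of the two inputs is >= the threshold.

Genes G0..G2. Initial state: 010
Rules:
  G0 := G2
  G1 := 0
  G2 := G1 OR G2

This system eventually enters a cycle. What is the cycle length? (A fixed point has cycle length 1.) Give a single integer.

Answer: 1

Derivation:
Step 0: 010
Step 1: G0=G2=0 G1=0(const) G2=G1|G2=1|0=1 -> 001
Step 2: G0=G2=1 G1=0(const) G2=G1|G2=0|1=1 -> 101
Step 3: G0=G2=1 G1=0(const) G2=G1|G2=0|1=1 -> 101
State from step 3 equals state from step 2 -> cycle length 1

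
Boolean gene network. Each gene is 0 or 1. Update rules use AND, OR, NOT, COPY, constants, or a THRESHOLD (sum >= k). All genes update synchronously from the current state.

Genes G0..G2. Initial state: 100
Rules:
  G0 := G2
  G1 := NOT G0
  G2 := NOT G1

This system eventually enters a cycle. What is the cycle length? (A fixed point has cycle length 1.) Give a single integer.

Step 0: 100
Step 1: G0=G2=0 G1=NOT G0=NOT 1=0 G2=NOT G1=NOT 0=1 -> 001
Step 2: G0=G2=1 G1=NOT G0=NOT 0=1 G2=NOT G1=NOT 0=1 -> 111
Step 3: G0=G2=1 G1=NOT G0=NOT 1=0 G2=NOT G1=NOT 1=0 -> 100
State from step 3 equals state from step 0 -> cycle length 3

Answer: 3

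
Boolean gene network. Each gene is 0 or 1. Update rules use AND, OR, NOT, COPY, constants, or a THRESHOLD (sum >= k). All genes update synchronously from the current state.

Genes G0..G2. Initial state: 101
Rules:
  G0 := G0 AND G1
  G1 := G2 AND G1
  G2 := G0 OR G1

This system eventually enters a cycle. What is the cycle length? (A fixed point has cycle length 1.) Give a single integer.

Answer: 1

Derivation:
Step 0: 101
Step 1: G0=G0&G1=1&0=0 G1=G2&G1=1&0=0 G2=G0|G1=1|0=1 -> 001
Step 2: G0=G0&G1=0&0=0 G1=G2&G1=1&0=0 G2=G0|G1=0|0=0 -> 000
Step 3: G0=G0&G1=0&0=0 G1=G2&G1=0&0=0 G2=G0|G1=0|0=0 -> 000
State from step 3 equals state from step 2 -> cycle length 1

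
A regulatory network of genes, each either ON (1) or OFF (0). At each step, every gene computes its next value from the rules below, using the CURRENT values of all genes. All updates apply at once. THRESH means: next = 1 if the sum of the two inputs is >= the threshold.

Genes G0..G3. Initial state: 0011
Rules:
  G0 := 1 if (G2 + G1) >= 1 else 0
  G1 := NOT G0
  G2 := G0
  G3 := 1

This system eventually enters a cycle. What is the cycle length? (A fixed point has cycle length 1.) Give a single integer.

Answer: 1

Derivation:
Step 0: 0011
Step 1: G0=(1+0>=1)=1 G1=NOT G0=NOT 0=1 G2=G0=0 G3=1(const) -> 1101
Step 2: G0=(0+1>=1)=1 G1=NOT G0=NOT 1=0 G2=G0=1 G3=1(const) -> 1011
Step 3: G0=(1+0>=1)=1 G1=NOT G0=NOT 1=0 G2=G0=1 G3=1(const) -> 1011
State from step 3 equals state from step 2 -> cycle length 1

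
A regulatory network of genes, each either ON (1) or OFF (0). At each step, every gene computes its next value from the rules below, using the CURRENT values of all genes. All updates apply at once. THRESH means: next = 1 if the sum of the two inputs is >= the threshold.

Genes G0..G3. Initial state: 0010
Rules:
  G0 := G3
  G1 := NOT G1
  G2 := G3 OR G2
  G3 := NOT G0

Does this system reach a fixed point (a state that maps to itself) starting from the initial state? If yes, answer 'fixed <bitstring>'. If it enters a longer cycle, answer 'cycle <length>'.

Step 0: 0010
Step 1: G0=G3=0 G1=NOT G1=NOT 0=1 G2=G3|G2=0|1=1 G3=NOT G0=NOT 0=1 -> 0111
Step 2: G0=G3=1 G1=NOT G1=NOT 1=0 G2=G3|G2=1|1=1 G3=NOT G0=NOT 0=1 -> 1011
Step 3: G0=G3=1 G1=NOT G1=NOT 0=1 G2=G3|G2=1|1=1 G3=NOT G0=NOT 1=0 -> 1110
Step 4: G0=G3=0 G1=NOT G1=NOT 1=0 G2=G3|G2=0|1=1 G3=NOT G0=NOT 1=0 -> 0010
Cycle of length 4 starting at step 0 -> no fixed point

Answer: cycle 4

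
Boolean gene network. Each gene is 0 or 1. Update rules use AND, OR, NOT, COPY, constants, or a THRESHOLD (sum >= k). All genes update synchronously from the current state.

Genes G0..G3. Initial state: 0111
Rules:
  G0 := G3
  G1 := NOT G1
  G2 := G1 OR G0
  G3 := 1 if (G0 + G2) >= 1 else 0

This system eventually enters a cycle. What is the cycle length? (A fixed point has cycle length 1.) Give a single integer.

Step 0: 0111
Step 1: G0=G3=1 G1=NOT G1=NOT 1=0 G2=G1|G0=1|0=1 G3=(0+1>=1)=1 -> 1011
Step 2: G0=G3=1 G1=NOT G1=NOT 0=1 G2=G1|G0=0|1=1 G3=(1+1>=1)=1 -> 1111
Step 3: G0=G3=1 G1=NOT G1=NOT 1=0 G2=G1|G0=1|1=1 G3=(1+1>=1)=1 -> 1011
State from step 3 equals state from step 1 -> cycle length 2

Answer: 2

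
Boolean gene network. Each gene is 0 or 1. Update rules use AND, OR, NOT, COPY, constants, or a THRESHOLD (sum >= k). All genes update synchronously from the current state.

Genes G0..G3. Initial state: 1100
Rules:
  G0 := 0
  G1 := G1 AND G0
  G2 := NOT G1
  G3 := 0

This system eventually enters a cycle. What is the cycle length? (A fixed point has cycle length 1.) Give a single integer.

Step 0: 1100
Step 1: G0=0(const) G1=G1&G0=1&1=1 G2=NOT G1=NOT 1=0 G3=0(const) -> 0100
Step 2: G0=0(const) G1=G1&G0=1&0=0 G2=NOT G1=NOT 1=0 G3=0(const) -> 0000
Step 3: G0=0(const) G1=G1&G0=0&0=0 G2=NOT G1=NOT 0=1 G3=0(const) -> 0010
Step 4: G0=0(const) G1=G1&G0=0&0=0 G2=NOT G1=NOT 0=1 G3=0(const) -> 0010
State from step 4 equals state from step 3 -> cycle length 1

Answer: 1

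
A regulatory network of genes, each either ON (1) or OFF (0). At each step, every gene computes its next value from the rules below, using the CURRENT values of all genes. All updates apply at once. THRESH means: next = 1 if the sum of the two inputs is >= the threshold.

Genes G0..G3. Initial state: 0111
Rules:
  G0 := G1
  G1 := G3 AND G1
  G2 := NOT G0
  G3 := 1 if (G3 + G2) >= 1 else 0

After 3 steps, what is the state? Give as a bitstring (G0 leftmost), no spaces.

Step 1: G0=G1=1 G1=G3&G1=1&1=1 G2=NOT G0=NOT 0=1 G3=(1+1>=1)=1 -> 1111
Step 2: G0=G1=1 G1=G3&G1=1&1=1 G2=NOT G0=NOT 1=0 G3=(1+1>=1)=1 -> 1101
Step 3: G0=G1=1 G1=G3&G1=1&1=1 G2=NOT G0=NOT 1=0 G3=(1+0>=1)=1 -> 1101

1101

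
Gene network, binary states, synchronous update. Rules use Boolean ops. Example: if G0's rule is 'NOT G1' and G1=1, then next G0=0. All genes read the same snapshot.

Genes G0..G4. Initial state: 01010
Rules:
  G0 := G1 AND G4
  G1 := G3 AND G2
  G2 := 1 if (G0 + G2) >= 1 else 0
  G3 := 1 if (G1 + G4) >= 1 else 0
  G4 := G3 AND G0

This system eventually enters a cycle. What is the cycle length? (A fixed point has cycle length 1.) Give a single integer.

Step 0: 01010
Step 1: G0=G1&G4=1&0=0 G1=G3&G2=1&0=0 G2=(0+0>=1)=0 G3=(1+0>=1)=1 G4=G3&G0=1&0=0 -> 00010
Step 2: G0=G1&G4=0&0=0 G1=G3&G2=1&0=0 G2=(0+0>=1)=0 G3=(0+0>=1)=0 G4=G3&G0=1&0=0 -> 00000
Step 3: G0=G1&G4=0&0=0 G1=G3&G2=0&0=0 G2=(0+0>=1)=0 G3=(0+0>=1)=0 G4=G3&G0=0&0=0 -> 00000
State from step 3 equals state from step 2 -> cycle length 1

Answer: 1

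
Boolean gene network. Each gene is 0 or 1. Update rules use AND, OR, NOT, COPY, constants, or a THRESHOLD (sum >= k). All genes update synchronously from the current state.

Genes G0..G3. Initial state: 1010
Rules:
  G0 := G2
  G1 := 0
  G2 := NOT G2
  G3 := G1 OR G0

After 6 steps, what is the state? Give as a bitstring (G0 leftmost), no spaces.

Step 1: G0=G2=1 G1=0(const) G2=NOT G2=NOT 1=0 G3=G1|G0=0|1=1 -> 1001
Step 2: G0=G2=0 G1=0(const) G2=NOT G2=NOT 0=1 G3=G1|G0=0|1=1 -> 0011
Step 3: G0=G2=1 G1=0(const) G2=NOT G2=NOT 1=0 G3=G1|G0=0|0=0 -> 1000
Step 4: G0=G2=0 G1=0(const) G2=NOT G2=NOT 0=1 G3=G1|G0=0|1=1 -> 0011
Step 5: G0=G2=1 G1=0(const) G2=NOT G2=NOT 1=0 G3=G1|G0=0|0=0 -> 1000
Step 6: G0=G2=0 G1=0(const) G2=NOT G2=NOT 0=1 G3=G1|G0=0|1=1 -> 0011

0011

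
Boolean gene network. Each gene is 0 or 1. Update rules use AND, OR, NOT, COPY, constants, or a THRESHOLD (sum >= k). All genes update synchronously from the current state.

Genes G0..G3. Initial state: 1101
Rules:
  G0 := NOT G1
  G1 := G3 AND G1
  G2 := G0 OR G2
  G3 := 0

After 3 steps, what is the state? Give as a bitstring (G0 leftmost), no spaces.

Step 1: G0=NOT G1=NOT 1=0 G1=G3&G1=1&1=1 G2=G0|G2=1|0=1 G3=0(const) -> 0110
Step 2: G0=NOT G1=NOT 1=0 G1=G3&G1=0&1=0 G2=G0|G2=0|1=1 G3=0(const) -> 0010
Step 3: G0=NOT G1=NOT 0=1 G1=G3&G1=0&0=0 G2=G0|G2=0|1=1 G3=0(const) -> 1010

1010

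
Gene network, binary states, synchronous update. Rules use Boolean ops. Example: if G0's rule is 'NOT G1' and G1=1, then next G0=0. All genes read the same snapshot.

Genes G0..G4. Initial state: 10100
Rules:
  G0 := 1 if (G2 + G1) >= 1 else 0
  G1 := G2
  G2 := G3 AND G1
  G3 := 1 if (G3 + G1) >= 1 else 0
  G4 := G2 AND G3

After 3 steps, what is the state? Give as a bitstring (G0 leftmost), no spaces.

Step 1: G0=(1+0>=1)=1 G1=G2=1 G2=G3&G1=0&0=0 G3=(0+0>=1)=0 G4=G2&G3=1&0=0 -> 11000
Step 2: G0=(0+1>=1)=1 G1=G2=0 G2=G3&G1=0&1=0 G3=(0+1>=1)=1 G4=G2&G3=0&0=0 -> 10010
Step 3: G0=(0+0>=1)=0 G1=G2=0 G2=G3&G1=1&0=0 G3=(1+0>=1)=1 G4=G2&G3=0&1=0 -> 00010

00010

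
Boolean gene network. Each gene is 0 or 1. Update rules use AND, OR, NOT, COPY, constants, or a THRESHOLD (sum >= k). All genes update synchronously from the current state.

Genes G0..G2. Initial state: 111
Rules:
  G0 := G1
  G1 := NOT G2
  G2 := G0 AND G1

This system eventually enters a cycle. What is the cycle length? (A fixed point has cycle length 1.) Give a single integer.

Answer: 5

Derivation:
Step 0: 111
Step 1: G0=G1=1 G1=NOT G2=NOT 1=0 G2=G0&G1=1&1=1 -> 101
Step 2: G0=G1=0 G1=NOT G2=NOT 1=0 G2=G0&G1=1&0=0 -> 000
Step 3: G0=G1=0 G1=NOT G2=NOT 0=1 G2=G0&G1=0&0=0 -> 010
Step 4: G0=G1=1 G1=NOT G2=NOT 0=1 G2=G0&G1=0&1=0 -> 110
Step 5: G0=G1=1 G1=NOT G2=NOT 0=1 G2=G0&G1=1&1=1 -> 111
State from step 5 equals state from step 0 -> cycle length 5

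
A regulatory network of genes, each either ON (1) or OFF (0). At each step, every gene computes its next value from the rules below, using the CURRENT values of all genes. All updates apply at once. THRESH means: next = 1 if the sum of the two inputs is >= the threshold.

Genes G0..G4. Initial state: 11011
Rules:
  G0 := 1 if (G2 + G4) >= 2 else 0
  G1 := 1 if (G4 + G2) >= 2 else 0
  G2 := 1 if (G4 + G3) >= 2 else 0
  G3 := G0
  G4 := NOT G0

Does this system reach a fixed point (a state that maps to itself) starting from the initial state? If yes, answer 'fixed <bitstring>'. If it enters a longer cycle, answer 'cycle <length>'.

Answer: fixed 00001

Derivation:
Step 0: 11011
Step 1: G0=(0+1>=2)=0 G1=(1+0>=2)=0 G2=(1+1>=2)=1 G3=G0=1 G4=NOT G0=NOT 1=0 -> 00110
Step 2: G0=(1+0>=2)=0 G1=(0+1>=2)=0 G2=(0+1>=2)=0 G3=G0=0 G4=NOT G0=NOT 0=1 -> 00001
Step 3: G0=(0+1>=2)=0 G1=(1+0>=2)=0 G2=(1+0>=2)=0 G3=G0=0 G4=NOT G0=NOT 0=1 -> 00001
Fixed point reached at step 2: 00001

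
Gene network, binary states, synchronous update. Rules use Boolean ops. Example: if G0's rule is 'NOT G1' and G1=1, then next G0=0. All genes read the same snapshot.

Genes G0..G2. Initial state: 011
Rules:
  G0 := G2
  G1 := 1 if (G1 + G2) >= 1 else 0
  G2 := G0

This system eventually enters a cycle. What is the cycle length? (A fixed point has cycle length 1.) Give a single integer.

Step 0: 011
Step 1: G0=G2=1 G1=(1+1>=1)=1 G2=G0=0 -> 110
Step 2: G0=G2=0 G1=(1+0>=1)=1 G2=G0=1 -> 011
State from step 2 equals state from step 0 -> cycle length 2

Answer: 2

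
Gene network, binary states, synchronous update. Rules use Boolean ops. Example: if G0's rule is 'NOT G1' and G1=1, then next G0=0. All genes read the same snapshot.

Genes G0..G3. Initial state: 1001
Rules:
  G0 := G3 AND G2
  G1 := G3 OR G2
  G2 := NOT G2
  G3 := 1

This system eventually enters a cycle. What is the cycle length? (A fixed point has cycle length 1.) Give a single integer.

Step 0: 1001
Step 1: G0=G3&G2=1&0=0 G1=G3|G2=1|0=1 G2=NOT G2=NOT 0=1 G3=1(const) -> 0111
Step 2: G0=G3&G2=1&1=1 G1=G3|G2=1|1=1 G2=NOT G2=NOT 1=0 G3=1(const) -> 1101
Step 3: G0=G3&G2=1&0=0 G1=G3|G2=1|0=1 G2=NOT G2=NOT 0=1 G3=1(const) -> 0111
State from step 3 equals state from step 1 -> cycle length 2

Answer: 2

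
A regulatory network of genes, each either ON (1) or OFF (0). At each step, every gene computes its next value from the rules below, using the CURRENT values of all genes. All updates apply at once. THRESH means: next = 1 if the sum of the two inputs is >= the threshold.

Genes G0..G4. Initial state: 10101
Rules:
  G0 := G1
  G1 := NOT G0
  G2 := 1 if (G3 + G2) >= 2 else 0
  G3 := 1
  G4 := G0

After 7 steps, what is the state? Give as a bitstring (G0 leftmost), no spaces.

Step 1: G0=G1=0 G1=NOT G0=NOT 1=0 G2=(0+1>=2)=0 G3=1(const) G4=G0=1 -> 00011
Step 2: G0=G1=0 G1=NOT G0=NOT 0=1 G2=(1+0>=2)=0 G3=1(const) G4=G0=0 -> 01010
Step 3: G0=G1=1 G1=NOT G0=NOT 0=1 G2=(1+0>=2)=0 G3=1(const) G4=G0=0 -> 11010
Step 4: G0=G1=1 G1=NOT G0=NOT 1=0 G2=(1+0>=2)=0 G3=1(const) G4=G0=1 -> 10011
Step 5: G0=G1=0 G1=NOT G0=NOT 1=0 G2=(1+0>=2)=0 G3=1(const) G4=G0=1 -> 00011
Step 6: G0=G1=0 G1=NOT G0=NOT 0=1 G2=(1+0>=2)=0 G3=1(const) G4=G0=0 -> 01010
Step 7: G0=G1=1 G1=NOT G0=NOT 0=1 G2=(1+0>=2)=0 G3=1(const) G4=G0=0 -> 11010

11010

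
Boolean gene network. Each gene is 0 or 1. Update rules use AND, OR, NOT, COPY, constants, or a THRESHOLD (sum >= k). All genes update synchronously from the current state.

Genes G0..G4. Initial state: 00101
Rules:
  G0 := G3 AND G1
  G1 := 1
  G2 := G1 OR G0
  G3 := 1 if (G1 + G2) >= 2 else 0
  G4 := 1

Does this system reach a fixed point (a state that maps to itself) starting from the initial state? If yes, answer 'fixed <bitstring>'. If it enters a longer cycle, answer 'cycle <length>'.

Answer: fixed 11111

Derivation:
Step 0: 00101
Step 1: G0=G3&G1=0&0=0 G1=1(const) G2=G1|G0=0|0=0 G3=(0+1>=2)=0 G4=1(const) -> 01001
Step 2: G0=G3&G1=0&1=0 G1=1(const) G2=G1|G0=1|0=1 G3=(1+0>=2)=0 G4=1(const) -> 01101
Step 3: G0=G3&G1=0&1=0 G1=1(const) G2=G1|G0=1|0=1 G3=(1+1>=2)=1 G4=1(const) -> 01111
Step 4: G0=G3&G1=1&1=1 G1=1(const) G2=G1|G0=1|0=1 G3=(1+1>=2)=1 G4=1(const) -> 11111
Step 5: G0=G3&G1=1&1=1 G1=1(const) G2=G1|G0=1|1=1 G3=(1+1>=2)=1 G4=1(const) -> 11111
Fixed point reached at step 4: 11111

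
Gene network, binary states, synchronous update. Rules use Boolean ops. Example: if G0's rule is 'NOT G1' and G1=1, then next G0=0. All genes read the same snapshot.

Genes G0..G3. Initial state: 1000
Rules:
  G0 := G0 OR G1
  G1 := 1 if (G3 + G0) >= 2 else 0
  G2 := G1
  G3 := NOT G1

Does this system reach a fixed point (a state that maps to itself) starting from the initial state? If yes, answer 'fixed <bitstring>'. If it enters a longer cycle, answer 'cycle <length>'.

Step 0: 1000
Step 1: G0=G0|G1=1|0=1 G1=(0+1>=2)=0 G2=G1=0 G3=NOT G1=NOT 0=1 -> 1001
Step 2: G0=G0|G1=1|0=1 G1=(1+1>=2)=1 G2=G1=0 G3=NOT G1=NOT 0=1 -> 1101
Step 3: G0=G0|G1=1|1=1 G1=(1+1>=2)=1 G2=G1=1 G3=NOT G1=NOT 1=0 -> 1110
Step 4: G0=G0|G1=1|1=1 G1=(0+1>=2)=0 G2=G1=1 G3=NOT G1=NOT 1=0 -> 1010
Step 5: G0=G0|G1=1|0=1 G1=(0+1>=2)=0 G2=G1=0 G3=NOT G1=NOT 0=1 -> 1001
Cycle of length 4 starting at step 1 -> no fixed point

Answer: cycle 4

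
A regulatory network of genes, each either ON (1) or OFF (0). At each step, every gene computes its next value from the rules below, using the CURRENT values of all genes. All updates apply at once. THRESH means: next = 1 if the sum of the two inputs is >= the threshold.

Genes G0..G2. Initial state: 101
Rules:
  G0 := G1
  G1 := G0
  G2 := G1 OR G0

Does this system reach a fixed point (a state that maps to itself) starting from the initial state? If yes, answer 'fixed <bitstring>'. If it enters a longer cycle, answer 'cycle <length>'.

Answer: cycle 2

Derivation:
Step 0: 101
Step 1: G0=G1=0 G1=G0=1 G2=G1|G0=0|1=1 -> 011
Step 2: G0=G1=1 G1=G0=0 G2=G1|G0=1|0=1 -> 101
Cycle of length 2 starting at step 0 -> no fixed point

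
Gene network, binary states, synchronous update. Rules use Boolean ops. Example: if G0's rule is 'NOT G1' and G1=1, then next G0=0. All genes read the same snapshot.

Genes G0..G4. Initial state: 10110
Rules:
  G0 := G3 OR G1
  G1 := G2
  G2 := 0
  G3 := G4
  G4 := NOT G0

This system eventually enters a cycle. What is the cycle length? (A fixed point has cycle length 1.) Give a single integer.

Answer: 6

Derivation:
Step 0: 10110
Step 1: G0=G3|G1=1|0=1 G1=G2=1 G2=0(const) G3=G4=0 G4=NOT G0=NOT 1=0 -> 11000
Step 2: G0=G3|G1=0|1=1 G1=G2=0 G2=0(const) G3=G4=0 G4=NOT G0=NOT 1=0 -> 10000
Step 3: G0=G3|G1=0|0=0 G1=G2=0 G2=0(const) G3=G4=0 G4=NOT G0=NOT 1=0 -> 00000
Step 4: G0=G3|G1=0|0=0 G1=G2=0 G2=0(const) G3=G4=0 G4=NOT G0=NOT 0=1 -> 00001
Step 5: G0=G3|G1=0|0=0 G1=G2=0 G2=0(const) G3=G4=1 G4=NOT G0=NOT 0=1 -> 00011
Step 6: G0=G3|G1=1|0=1 G1=G2=0 G2=0(const) G3=G4=1 G4=NOT G0=NOT 0=1 -> 10011
Step 7: G0=G3|G1=1|0=1 G1=G2=0 G2=0(const) G3=G4=1 G4=NOT G0=NOT 1=0 -> 10010
Step 8: G0=G3|G1=1|0=1 G1=G2=0 G2=0(const) G3=G4=0 G4=NOT G0=NOT 1=0 -> 10000
State from step 8 equals state from step 2 -> cycle length 6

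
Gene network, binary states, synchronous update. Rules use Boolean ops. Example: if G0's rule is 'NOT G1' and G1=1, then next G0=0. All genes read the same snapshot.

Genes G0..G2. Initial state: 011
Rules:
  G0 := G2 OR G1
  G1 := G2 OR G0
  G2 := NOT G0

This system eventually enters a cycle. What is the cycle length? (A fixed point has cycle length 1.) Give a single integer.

Answer: 1

Derivation:
Step 0: 011
Step 1: G0=G2|G1=1|1=1 G1=G2|G0=1|0=1 G2=NOT G0=NOT 0=1 -> 111
Step 2: G0=G2|G1=1|1=1 G1=G2|G0=1|1=1 G2=NOT G0=NOT 1=0 -> 110
Step 3: G0=G2|G1=0|1=1 G1=G2|G0=0|1=1 G2=NOT G0=NOT 1=0 -> 110
State from step 3 equals state from step 2 -> cycle length 1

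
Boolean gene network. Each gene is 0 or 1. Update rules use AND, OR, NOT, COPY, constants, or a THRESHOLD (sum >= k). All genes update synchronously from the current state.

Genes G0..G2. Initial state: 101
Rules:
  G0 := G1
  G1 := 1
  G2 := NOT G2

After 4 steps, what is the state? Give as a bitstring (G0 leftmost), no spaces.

Step 1: G0=G1=0 G1=1(const) G2=NOT G2=NOT 1=0 -> 010
Step 2: G0=G1=1 G1=1(const) G2=NOT G2=NOT 0=1 -> 111
Step 3: G0=G1=1 G1=1(const) G2=NOT G2=NOT 1=0 -> 110
Step 4: G0=G1=1 G1=1(const) G2=NOT G2=NOT 0=1 -> 111

111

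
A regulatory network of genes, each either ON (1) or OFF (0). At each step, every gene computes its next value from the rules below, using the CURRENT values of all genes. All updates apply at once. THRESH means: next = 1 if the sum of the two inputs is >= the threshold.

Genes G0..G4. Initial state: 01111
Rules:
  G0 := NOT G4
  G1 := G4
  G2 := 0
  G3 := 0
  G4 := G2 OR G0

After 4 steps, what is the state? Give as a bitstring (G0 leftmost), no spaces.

Step 1: G0=NOT G4=NOT 1=0 G1=G4=1 G2=0(const) G3=0(const) G4=G2|G0=1|0=1 -> 01001
Step 2: G0=NOT G4=NOT 1=0 G1=G4=1 G2=0(const) G3=0(const) G4=G2|G0=0|0=0 -> 01000
Step 3: G0=NOT G4=NOT 0=1 G1=G4=0 G2=0(const) G3=0(const) G4=G2|G0=0|0=0 -> 10000
Step 4: G0=NOT G4=NOT 0=1 G1=G4=0 G2=0(const) G3=0(const) G4=G2|G0=0|1=1 -> 10001

10001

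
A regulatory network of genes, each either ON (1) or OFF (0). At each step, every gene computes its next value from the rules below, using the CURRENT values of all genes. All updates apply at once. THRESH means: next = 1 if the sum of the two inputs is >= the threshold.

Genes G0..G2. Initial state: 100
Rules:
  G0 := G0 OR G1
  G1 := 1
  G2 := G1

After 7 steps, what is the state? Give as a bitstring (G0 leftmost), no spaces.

Step 1: G0=G0|G1=1|0=1 G1=1(const) G2=G1=0 -> 110
Step 2: G0=G0|G1=1|1=1 G1=1(const) G2=G1=1 -> 111
Step 3: G0=G0|G1=1|1=1 G1=1(const) G2=G1=1 -> 111
Step 4: G0=G0|G1=1|1=1 G1=1(const) G2=G1=1 -> 111
Step 5: G0=G0|G1=1|1=1 G1=1(const) G2=G1=1 -> 111
Step 6: G0=G0|G1=1|1=1 G1=1(const) G2=G1=1 -> 111
Step 7: G0=G0|G1=1|1=1 G1=1(const) G2=G1=1 -> 111

111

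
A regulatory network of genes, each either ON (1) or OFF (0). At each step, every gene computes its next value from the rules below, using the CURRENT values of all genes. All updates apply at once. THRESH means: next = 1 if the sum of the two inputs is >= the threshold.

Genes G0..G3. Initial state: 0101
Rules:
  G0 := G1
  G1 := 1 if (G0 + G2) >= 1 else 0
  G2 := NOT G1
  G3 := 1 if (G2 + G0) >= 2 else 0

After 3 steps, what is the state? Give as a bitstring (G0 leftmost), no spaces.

Step 1: G0=G1=1 G1=(0+0>=1)=0 G2=NOT G1=NOT 1=0 G3=(0+0>=2)=0 -> 1000
Step 2: G0=G1=0 G1=(1+0>=1)=1 G2=NOT G1=NOT 0=1 G3=(0+1>=2)=0 -> 0110
Step 3: G0=G1=1 G1=(0+1>=1)=1 G2=NOT G1=NOT 1=0 G3=(1+0>=2)=0 -> 1100

1100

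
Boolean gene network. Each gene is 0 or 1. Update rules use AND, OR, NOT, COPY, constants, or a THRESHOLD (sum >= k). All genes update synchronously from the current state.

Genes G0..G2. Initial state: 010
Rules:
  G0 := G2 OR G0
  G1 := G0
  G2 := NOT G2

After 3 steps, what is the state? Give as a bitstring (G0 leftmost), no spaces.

Step 1: G0=G2|G0=0|0=0 G1=G0=0 G2=NOT G2=NOT 0=1 -> 001
Step 2: G0=G2|G0=1|0=1 G1=G0=0 G2=NOT G2=NOT 1=0 -> 100
Step 3: G0=G2|G0=0|1=1 G1=G0=1 G2=NOT G2=NOT 0=1 -> 111

111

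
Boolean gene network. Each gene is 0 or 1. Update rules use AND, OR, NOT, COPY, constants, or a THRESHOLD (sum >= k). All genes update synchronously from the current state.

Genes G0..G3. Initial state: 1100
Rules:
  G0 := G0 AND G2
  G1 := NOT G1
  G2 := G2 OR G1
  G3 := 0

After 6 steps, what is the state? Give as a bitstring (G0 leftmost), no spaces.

Step 1: G0=G0&G2=1&0=0 G1=NOT G1=NOT 1=0 G2=G2|G1=0|1=1 G3=0(const) -> 0010
Step 2: G0=G0&G2=0&1=0 G1=NOT G1=NOT 0=1 G2=G2|G1=1|0=1 G3=0(const) -> 0110
Step 3: G0=G0&G2=0&1=0 G1=NOT G1=NOT 1=0 G2=G2|G1=1|1=1 G3=0(const) -> 0010
Step 4: G0=G0&G2=0&1=0 G1=NOT G1=NOT 0=1 G2=G2|G1=1|0=1 G3=0(const) -> 0110
Step 5: G0=G0&G2=0&1=0 G1=NOT G1=NOT 1=0 G2=G2|G1=1|1=1 G3=0(const) -> 0010
Step 6: G0=G0&G2=0&1=0 G1=NOT G1=NOT 0=1 G2=G2|G1=1|0=1 G3=0(const) -> 0110

0110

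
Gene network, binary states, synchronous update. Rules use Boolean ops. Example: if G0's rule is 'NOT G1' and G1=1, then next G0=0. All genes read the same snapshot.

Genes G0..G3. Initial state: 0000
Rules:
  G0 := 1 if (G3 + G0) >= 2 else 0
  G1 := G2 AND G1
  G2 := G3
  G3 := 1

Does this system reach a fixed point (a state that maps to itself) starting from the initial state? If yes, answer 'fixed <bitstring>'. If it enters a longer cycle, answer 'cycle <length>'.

Answer: fixed 0011

Derivation:
Step 0: 0000
Step 1: G0=(0+0>=2)=0 G1=G2&G1=0&0=0 G2=G3=0 G3=1(const) -> 0001
Step 2: G0=(1+0>=2)=0 G1=G2&G1=0&0=0 G2=G3=1 G3=1(const) -> 0011
Step 3: G0=(1+0>=2)=0 G1=G2&G1=1&0=0 G2=G3=1 G3=1(const) -> 0011
Fixed point reached at step 2: 0011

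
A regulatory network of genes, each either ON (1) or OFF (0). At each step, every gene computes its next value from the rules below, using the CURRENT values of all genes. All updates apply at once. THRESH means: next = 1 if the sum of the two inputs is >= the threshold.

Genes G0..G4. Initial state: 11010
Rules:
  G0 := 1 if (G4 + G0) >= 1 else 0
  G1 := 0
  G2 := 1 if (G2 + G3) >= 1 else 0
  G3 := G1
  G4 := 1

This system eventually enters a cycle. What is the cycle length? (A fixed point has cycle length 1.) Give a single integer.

Answer: 1

Derivation:
Step 0: 11010
Step 1: G0=(0+1>=1)=1 G1=0(const) G2=(0+1>=1)=1 G3=G1=1 G4=1(const) -> 10111
Step 2: G0=(1+1>=1)=1 G1=0(const) G2=(1+1>=1)=1 G3=G1=0 G4=1(const) -> 10101
Step 3: G0=(1+1>=1)=1 G1=0(const) G2=(1+0>=1)=1 G3=G1=0 G4=1(const) -> 10101
State from step 3 equals state from step 2 -> cycle length 1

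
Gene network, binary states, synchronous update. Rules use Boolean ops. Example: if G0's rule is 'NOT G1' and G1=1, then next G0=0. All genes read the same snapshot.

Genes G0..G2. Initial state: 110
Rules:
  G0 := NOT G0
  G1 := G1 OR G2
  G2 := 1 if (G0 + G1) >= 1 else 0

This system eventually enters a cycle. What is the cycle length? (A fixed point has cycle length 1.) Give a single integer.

Step 0: 110
Step 1: G0=NOT G0=NOT 1=0 G1=G1|G2=1|0=1 G2=(1+1>=1)=1 -> 011
Step 2: G0=NOT G0=NOT 0=1 G1=G1|G2=1|1=1 G2=(0+1>=1)=1 -> 111
Step 3: G0=NOT G0=NOT 1=0 G1=G1|G2=1|1=1 G2=(1+1>=1)=1 -> 011
State from step 3 equals state from step 1 -> cycle length 2

Answer: 2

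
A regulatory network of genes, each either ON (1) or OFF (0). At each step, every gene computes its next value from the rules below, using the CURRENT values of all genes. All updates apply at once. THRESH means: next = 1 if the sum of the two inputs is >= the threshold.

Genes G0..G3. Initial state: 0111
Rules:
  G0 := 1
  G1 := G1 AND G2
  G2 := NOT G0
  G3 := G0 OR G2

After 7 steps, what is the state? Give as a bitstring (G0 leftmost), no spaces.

Step 1: G0=1(const) G1=G1&G2=1&1=1 G2=NOT G0=NOT 0=1 G3=G0|G2=0|1=1 -> 1111
Step 2: G0=1(const) G1=G1&G2=1&1=1 G2=NOT G0=NOT 1=0 G3=G0|G2=1|1=1 -> 1101
Step 3: G0=1(const) G1=G1&G2=1&0=0 G2=NOT G0=NOT 1=0 G3=G0|G2=1|0=1 -> 1001
Step 4: G0=1(const) G1=G1&G2=0&0=0 G2=NOT G0=NOT 1=0 G3=G0|G2=1|0=1 -> 1001
Step 5: G0=1(const) G1=G1&G2=0&0=0 G2=NOT G0=NOT 1=0 G3=G0|G2=1|0=1 -> 1001
Step 6: G0=1(const) G1=G1&G2=0&0=0 G2=NOT G0=NOT 1=0 G3=G0|G2=1|0=1 -> 1001
Step 7: G0=1(const) G1=G1&G2=0&0=0 G2=NOT G0=NOT 1=0 G3=G0|G2=1|0=1 -> 1001

1001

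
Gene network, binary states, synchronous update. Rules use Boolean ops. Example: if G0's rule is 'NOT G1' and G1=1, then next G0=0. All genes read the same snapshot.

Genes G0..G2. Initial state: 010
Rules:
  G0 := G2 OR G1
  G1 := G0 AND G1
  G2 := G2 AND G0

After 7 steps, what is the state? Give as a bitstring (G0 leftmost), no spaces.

Step 1: G0=G2|G1=0|1=1 G1=G0&G1=0&1=0 G2=G2&G0=0&0=0 -> 100
Step 2: G0=G2|G1=0|0=0 G1=G0&G1=1&0=0 G2=G2&G0=0&1=0 -> 000
Step 3: G0=G2|G1=0|0=0 G1=G0&G1=0&0=0 G2=G2&G0=0&0=0 -> 000
Step 4: G0=G2|G1=0|0=0 G1=G0&G1=0&0=0 G2=G2&G0=0&0=0 -> 000
Step 5: G0=G2|G1=0|0=0 G1=G0&G1=0&0=0 G2=G2&G0=0&0=0 -> 000
Step 6: G0=G2|G1=0|0=0 G1=G0&G1=0&0=0 G2=G2&G0=0&0=0 -> 000
Step 7: G0=G2|G1=0|0=0 G1=G0&G1=0&0=0 G2=G2&G0=0&0=0 -> 000

000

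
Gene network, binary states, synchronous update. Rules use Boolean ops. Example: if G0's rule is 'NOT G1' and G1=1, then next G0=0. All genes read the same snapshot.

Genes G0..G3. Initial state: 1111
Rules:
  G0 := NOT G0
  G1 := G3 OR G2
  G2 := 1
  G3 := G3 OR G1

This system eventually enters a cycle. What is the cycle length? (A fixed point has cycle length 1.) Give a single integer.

Answer: 2

Derivation:
Step 0: 1111
Step 1: G0=NOT G0=NOT 1=0 G1=G3|G2=1|1=1 G2=1(const) G3=G3|G1=1|1=1 -> 0111
Step 2: G0=NOT G0=NOT 0=1 G1=G3|G2=1|1=1 G2=1(const) G3=G3|G1=1|1=1 -> 1111
State from step 2 equals state from step 0 -> cycle length 2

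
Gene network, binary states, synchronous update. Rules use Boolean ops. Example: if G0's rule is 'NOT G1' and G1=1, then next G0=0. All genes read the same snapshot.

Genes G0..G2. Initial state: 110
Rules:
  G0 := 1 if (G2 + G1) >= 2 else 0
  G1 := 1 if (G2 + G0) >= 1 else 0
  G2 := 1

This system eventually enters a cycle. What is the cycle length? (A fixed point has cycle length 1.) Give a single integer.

Answer: 1

Derivation:
Step 0: 110
Step 1: G0=(0+1>=2)=0 G1=(0+1>=1)=1 G2=1(const) -> 011
Step 2: G0=(1+1>=2)=1 G1=(1+0>=1)=1 G2=1(const) -> 111
Step 3: G0=(1+1>=2)=1 G1=(1+1>=1)=1 G2=1(const) -> 111
State from step 3 equals state from step 2 -> cycle length 1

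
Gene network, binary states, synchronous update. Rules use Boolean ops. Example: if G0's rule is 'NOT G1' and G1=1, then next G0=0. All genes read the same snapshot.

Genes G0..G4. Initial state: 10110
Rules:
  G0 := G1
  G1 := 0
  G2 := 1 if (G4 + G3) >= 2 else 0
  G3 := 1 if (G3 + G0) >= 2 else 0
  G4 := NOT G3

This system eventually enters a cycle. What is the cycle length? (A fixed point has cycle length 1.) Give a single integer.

Answer: 1

Derivation:
Step 0: 10110
Step 1: G0=G1=0 G1=0(const) G2=(0+1>=2)=0 G3=(1+1>=2)=1 G4=NOT G3=NOT 1=0 -> 00010
Step 2: G0=G1=0 G1=0(const) G2=(0+1>=2)=0 G3=(1+0>=2)=0 G4=NOT G3=NOT 1=0 -> 00000
Step 3: G0=G1=0 G1=0(const) G2=(0+0>=2)=0 G3=(0+0>=2)=0 G4=NOT G3=NOT 0=1 -> 00001
Step 4: G0=G1=0 G1=0(const) G2=(1+0>=2)=0 G3=(0+0>=2)=0 G4=NOT G3=NOT 0=1 -> 00001
State from step 4 equals state from step 3 -> cycle length 1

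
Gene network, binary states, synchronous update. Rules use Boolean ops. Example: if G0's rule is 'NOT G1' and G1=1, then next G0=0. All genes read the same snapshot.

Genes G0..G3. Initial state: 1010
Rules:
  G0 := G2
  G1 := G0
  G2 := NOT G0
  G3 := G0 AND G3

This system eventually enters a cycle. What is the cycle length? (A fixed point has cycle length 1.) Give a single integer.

Step 0: 1010
Step 1: G0=G2=1 G1=G0=1 G2=NOT G0=NOT 1=0 G3=G0&G3=1&0=0 -> 1100
Step 2: G0=G2=0 G1=G0=1 G2=NOT G0=NOT 1=0 G3=G0&G3=1&0=0 -> 0100
Step 3: G0=G2=0 G1=G0=0 G2=NOT G0=NOT 0=1 G3=G0&G3=0&0=0 -> 0010
Step 4: G0=G2=1 G1=G0=0 G2=NOT G0=NOT 0=1 G3=G0&G3=0&0=0 -> 1010
State from step 4 equals state from step 0 -> cycle length 4

Answer: 4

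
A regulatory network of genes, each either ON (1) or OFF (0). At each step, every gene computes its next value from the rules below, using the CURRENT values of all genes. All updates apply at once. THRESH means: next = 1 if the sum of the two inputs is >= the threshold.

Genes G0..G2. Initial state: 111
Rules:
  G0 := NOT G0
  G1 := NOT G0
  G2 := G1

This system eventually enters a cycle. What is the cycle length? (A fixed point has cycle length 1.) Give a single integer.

Step 0: 111
Step 1: G0=NOT G0=NOT 1=0 G1=NOT G0=NOT 1=0 G2=G1=1 -> 001
Step 2: G0=NOT G0=NOT 0=1 G1=NOT G0=NOT 0=1 G2=G1=0 -> 110
Step 3: G0=NOT G0=NOT 1=0 G1=NOT G0=NOT 1=0 G2=G1=1 -> 001
State from step 3 equals state from step 1 -> cycle length 2

Answer: 2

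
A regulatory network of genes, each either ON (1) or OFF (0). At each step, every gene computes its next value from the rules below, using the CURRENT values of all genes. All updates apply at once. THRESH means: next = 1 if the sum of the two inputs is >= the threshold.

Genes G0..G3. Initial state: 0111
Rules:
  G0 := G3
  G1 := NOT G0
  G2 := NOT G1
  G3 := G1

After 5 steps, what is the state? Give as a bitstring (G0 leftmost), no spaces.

Step 1: G0=G3=1 G1=NOT G0=NOT 0=1 G2=NOT G1=NOT 1=0 G3=G1=1 -> 1101
Step 2: G0=G3=1 G1=NOT G0=NOT 1=0 G2=NOT G1=NOT 1=0 G3=G1=1 -> 1001
Step 3: G0=G3=1 G1=NOT G0=NOT 1=0 G2=NOT G1=NOT 0=1 G3=G1=0 -> 1010
Step 4: G0=G3=0 G1=NOT G0=NOT 1=0 G2=NOT G1=NOT 0=1 G3=G1=0 -> 0010
Step 5: G0=G3=0 G1=NOT G0=NOT 0=1 G2=NOT G1=NOT 0=1 G3=G1=0 -> 0110

0110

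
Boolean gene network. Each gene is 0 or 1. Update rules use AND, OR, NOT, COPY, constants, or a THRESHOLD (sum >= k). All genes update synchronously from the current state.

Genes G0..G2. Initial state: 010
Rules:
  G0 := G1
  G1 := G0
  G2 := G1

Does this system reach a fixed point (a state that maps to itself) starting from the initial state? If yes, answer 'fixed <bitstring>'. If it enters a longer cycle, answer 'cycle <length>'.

Answer: cycle 2

Derivation:
Step 0: 010
Step 1: G0=G1=1 G1=G0=0 G2=G1=1 -> 101
Step 2: G0=G1=0 G1=G0=1 G2=G1=0 -> 010
Cycle of length 2 starting at step 0 -> no fixed point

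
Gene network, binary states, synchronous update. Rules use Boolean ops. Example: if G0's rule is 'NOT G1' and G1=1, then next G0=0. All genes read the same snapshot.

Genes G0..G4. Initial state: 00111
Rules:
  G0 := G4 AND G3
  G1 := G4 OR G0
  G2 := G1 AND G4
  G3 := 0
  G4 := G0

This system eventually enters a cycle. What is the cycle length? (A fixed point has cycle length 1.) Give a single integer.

Answer: 1

Derivation:
Step 0: 00111
Step 1: G0=G4&G3=1&1=1 G1=G4|G0=1|0=1 G2=G1&G4=0&1=0 G3=0(const) G4=G0=0 -> 11000
Step 2: G0=G4&G3=0&0=0 G1=G4|G0=0|1=1 G2=G1&G4=1&0=0 G3=0(const) G4=G0=1 -> 01001
Step 3: G0=G4&G3=1&0=0 G1=G4|G0=1|0=1 G2=G1&G4=1&1=1 G3=0(const) G4=G0=0 -> 01100
Step 4: G0=G4&G3=0&0=0 G1=G4|G0=0|0=0 G2=G1&G4=1&0=0 G3=0(const) G4=G0=0 -> 00000
Step 5: G0=G4&G3=0&0=0 G1=G4|G0=0|0=0 G2=G1&G4=0&0=0 G3=0(const) G4=G0=0 -> 00000
State from step 5 equals state from step 4 -> cycle length 1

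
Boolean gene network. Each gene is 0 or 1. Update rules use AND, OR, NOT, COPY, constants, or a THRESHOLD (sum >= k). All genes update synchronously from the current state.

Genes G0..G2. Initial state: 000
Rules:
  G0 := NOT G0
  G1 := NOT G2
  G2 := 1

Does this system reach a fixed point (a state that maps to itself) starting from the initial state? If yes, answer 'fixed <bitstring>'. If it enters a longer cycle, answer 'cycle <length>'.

Answer: cycle 2

Derivation:
Step 0: 000
Step 1: G0=NOT G0=NOT 0=1 G1=NOT G2=NOT 0=1 G2=1(const) -> 111
Step 2: G0=NOT G0=NOT 1=0 G1=NOT G2=NOT 1=0 G2=1(const) -> 001
Step 3: G0=NOT G0=NOT 0=1 G1=NOT G2=NOT 1=0 G2=1(const) -> 101
Step 4: G0=NOT G0=NOT 1=0 G1=NOT G2=NOT 1=0 G2=1(const) -> 001
Cycle of length 2 starting at step 2 -> no fixed point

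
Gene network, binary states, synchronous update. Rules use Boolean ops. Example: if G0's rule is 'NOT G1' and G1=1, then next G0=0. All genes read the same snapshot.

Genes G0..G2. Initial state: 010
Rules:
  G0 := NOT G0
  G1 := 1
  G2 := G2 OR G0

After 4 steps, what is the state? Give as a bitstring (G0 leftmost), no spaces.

Step 1: G0=NOT G0=NOT 0=1 G1=1(const) G2=G2|G0=0|0=0 -> 110
Step 2: G0=NOT G0=NOT 1=0 G1=1(const) G2=G2|G0=0|1=1 -> 011
Step 3: G0=NOT G0=NOT 0=1 G1=1(const) G2=G2|G0=1|0=1 -> 111
Step 4: G0=NOT G0=NOT 1=0 G1=1(const) G2=G2|G0=1|1=1 -> 011

011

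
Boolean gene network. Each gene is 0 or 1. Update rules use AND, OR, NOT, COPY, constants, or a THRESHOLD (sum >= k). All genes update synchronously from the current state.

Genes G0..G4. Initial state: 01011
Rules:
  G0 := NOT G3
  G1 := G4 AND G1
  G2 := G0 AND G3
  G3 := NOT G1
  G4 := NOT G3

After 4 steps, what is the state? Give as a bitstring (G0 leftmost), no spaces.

Step 1: G0=NOT G3=NOT 1=0 G1=G4&G1=1&1=1 G2=G0&G3=0&1=0 G3=NOT G1=NOT 1=0 G4=NOT G3=NOT 1=0 -> 01000
Step 2: G0=NOT G3=NOT 0=1 G1=G4&G1=0&1=0 G2=G0&G3=0&0=0 G3=NOT G1=NOT 1=0 G4=NOT G3=NOT 0=1 -> 10001
Step 3: G0=NOT G3=NOT 0=1 G1=G4&G1=1&0=0 G2=G0&G3=1&0=0 G3=NOT G1=NOT 0=1 G4=NOT G3=NOT 0=1 -> 10011
Step 4: G0=NOT G3=NOT 1=0 G1=G4&G1=1&0=0 G2=G0&G3=1&1=1 G3=NOT G1=NOT 0=1 G4=NOT G3=NOT 1=0 -> 00110

00110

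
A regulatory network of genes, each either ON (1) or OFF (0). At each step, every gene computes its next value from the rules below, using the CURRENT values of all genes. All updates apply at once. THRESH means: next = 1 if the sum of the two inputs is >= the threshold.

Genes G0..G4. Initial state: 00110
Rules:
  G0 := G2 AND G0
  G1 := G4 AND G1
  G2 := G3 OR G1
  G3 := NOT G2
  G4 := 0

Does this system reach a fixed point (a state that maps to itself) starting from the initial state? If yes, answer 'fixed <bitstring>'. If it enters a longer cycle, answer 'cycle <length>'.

Answer: cycle 4

Derivation:
Step 0: 00110
Step 1: G0=G2&G0=1&0=0 G1=G4&G1=0&0=0 G2=G3|G1=1|0=1 G3=NOT G2=NOT 1=0 G4=0(const) -> 00100
Step 2: G0=G2&G0=1&0=0 G1=G4&G1=0&0=0 G2=G3|G1=0|0=0 G3=NOT G2=NOT 1=0 G4=0(const) -> 00000
Step 3: G0=G2&G0=0&0=0 G1=G4&G1=0&0=0 G2=G3|G1=0|0=0 G3=NOT G2=NOT 0=1 G4=0(const) -> 00010
Step 4: G0=G2&G0=0&0=0 G1=G4&G1=0&0=0 G2=G3|G1=1|0=1 G3=NOT G2=NOT 0=1 G4=0(const) -> 00110
Cycle of length 4 starting at step 0 -> no fixed point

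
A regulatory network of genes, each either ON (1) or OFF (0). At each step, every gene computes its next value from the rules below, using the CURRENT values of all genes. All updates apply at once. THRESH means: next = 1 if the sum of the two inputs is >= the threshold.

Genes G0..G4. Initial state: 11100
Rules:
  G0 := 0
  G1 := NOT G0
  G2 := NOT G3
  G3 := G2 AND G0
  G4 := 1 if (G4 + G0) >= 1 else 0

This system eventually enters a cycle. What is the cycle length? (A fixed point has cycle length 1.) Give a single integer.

Answer: 1

Derivation:
Step 0: 11100
Step 1: G0=0(const) G1=NOT G0=NOT 1=0 G2=NOT G3=NOT 0=1 G3=G2&G0=1&1=1 G4=(0+1>=1)=1 -> 00111
Step 2: G0=0(const) G1=NOT G0=NOT 0=1 G2=NOT G3=NOT 1=0 G3=G2&G0=1&0=0 G4=(1+0>=1)=1 -> 01001
Step 3: G0=0(const) G1=NOT G0=NOT 0=1 G2=NOT G3=NOT 0=1 G3=G2&G0=0&0=0 G4=(1+0>=1)=1 -> 01101
Step 4: G0=0(const) G1=NOT G0=NOT 0=1 G2=NOT G3=NOT 0=1 G3=G2&G0=1&0=0 G4=(1+0>=1)=1 -> 01101
State from step 4 equals state from step 3 -> cycle length 1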